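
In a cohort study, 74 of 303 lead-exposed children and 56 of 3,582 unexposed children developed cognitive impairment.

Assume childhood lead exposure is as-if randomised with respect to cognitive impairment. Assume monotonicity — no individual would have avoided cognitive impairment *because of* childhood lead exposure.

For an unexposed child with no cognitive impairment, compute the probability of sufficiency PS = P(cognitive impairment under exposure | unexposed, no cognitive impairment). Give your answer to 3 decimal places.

p₁ = P(outcome | exposed) = 74/303 = 0.24422
p₀ = P(outcome | unexposed) = 56/3582 = 0.015634
Under exogeneity and monotonicity, PS = (p₁ − p₀) / (1 − p₀).
PS = (0.24422 − 0.015634) / (1 − 0.015634) = 0.22859 / 0.98437 ≈ 0.2322

PS ≈ 0.232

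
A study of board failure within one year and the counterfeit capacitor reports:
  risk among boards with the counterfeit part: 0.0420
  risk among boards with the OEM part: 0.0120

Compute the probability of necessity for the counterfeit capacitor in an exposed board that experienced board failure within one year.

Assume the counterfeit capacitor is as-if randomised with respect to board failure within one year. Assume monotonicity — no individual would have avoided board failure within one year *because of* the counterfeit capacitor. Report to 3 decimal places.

Let p₁ = 0.042, p₀ = 0.012.
Under exogeneity and monotonicity, PN = (p₁ − p₀) / p₁.
PN = (0.042 − 0.012) / 0.042 = 0.03 / 0.042 ≈ 0.7143

PN ≈ 0.714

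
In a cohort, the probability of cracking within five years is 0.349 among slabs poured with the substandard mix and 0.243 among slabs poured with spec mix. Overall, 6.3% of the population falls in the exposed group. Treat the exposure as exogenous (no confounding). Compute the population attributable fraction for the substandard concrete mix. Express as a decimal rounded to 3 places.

PAF ≈ 0.027

Let p₁ = 0.349, p₀ = 0.243.
Overall risk P(Y=1) = π·p₁ + (1−π)·p₀ = 0.063×0.349 + 0.937×0.243 = 0.24968.
Under exogeneity, PAF = [P(Y=1) − p₀] / P(Y=1).
PAF = (0.24968 − 0.243) / 0.24968 ≈ 0.0267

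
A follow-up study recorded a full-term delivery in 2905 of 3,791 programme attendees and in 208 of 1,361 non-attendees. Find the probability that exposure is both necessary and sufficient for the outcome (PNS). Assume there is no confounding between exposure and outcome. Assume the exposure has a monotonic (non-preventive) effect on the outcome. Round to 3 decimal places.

p₁ = P(outcome | exposed) = 2905/3791 = 0.76629
p₀ = P(outcome | unexposed) = 208/1361 = 0.15283
Under exogeneity and monotonicity, PNS = p₁ − p₀.
PNS = 0.76629 − 0.15283 = 0.61346

PNS ≈ 0.613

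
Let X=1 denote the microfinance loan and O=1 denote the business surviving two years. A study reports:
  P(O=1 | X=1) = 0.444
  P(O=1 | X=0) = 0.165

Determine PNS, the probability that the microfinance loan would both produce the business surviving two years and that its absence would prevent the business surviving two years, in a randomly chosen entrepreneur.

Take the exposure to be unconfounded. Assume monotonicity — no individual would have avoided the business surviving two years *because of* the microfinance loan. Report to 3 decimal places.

Let p₁ = 0.444, p₀ = 0.165.
Under exogeneity and monotonicity, PNS = p₁ − p₀.
PNS = 0.444 − 0.165 = 0.279

PNS ≈ 0.279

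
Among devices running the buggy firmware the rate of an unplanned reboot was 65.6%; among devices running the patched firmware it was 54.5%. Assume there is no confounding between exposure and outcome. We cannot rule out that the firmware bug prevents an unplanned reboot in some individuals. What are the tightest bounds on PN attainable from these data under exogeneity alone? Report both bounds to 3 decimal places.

0.169 ≤ PN ≤ 0.694

p₁ = 0.656, p₀ = 0.545.
Under exogeneity alone the bounds on PN are max{0,(p₁−p₀)/p₁} ≤ PN ≤ min{1,(1−p₀)/p₁}.
  lower = (p₁ − p₀)/p₁ = 0.111 / 0.656 ≈ 0.1692
  upper = min{1, (1 − p₀)/p₁} = 0.455 / 0.656 ≈ 0.6936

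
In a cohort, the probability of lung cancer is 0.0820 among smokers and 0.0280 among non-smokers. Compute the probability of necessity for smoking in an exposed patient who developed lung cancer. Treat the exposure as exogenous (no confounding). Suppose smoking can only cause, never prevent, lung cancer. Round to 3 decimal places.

Let p₁ = 0.082, p₀ = 0.028.
Under exogeneity and monotonicity, PN = (p₁ − p₀) / p₁.
PN = (0.082 − 0.028) / 0.082 = 0.054 / 0.082 ≈ 0.6585

PN ≈ 0.659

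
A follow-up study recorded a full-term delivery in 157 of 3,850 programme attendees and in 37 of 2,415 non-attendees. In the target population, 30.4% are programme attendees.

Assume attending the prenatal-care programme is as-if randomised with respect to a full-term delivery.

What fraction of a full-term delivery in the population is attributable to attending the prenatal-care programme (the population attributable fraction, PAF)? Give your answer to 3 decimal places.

p₁ = P(outcome | exposed) = 157/3850 = 0.040779
p₀ = P(outcome | unexposed) = 37/2415 = 0.015321
Overall risk P(Y=1) = π·p₁ + (1−π)·p₀ = 0.304×0.040779 + 0.696×0.015321 = 0.02306.
Under exogeneity, PAF = [P(Y=1) − p₀] / P(Y=1).
PAF = (0.02306 − 0.015321) / 0.02306 ≈ 0.3356

PAF ≈ 0.336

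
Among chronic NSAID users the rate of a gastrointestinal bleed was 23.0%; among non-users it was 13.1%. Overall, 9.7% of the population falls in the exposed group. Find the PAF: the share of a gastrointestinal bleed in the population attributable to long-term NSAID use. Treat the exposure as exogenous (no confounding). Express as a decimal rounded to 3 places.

PAF ≈ 0.068

p₁ = 0.23, p₀ = 0.131.
Overall risk P(Y=1) = π·p₁ + (1−π)·p₀ = 0.097×0.23 + 0.903×0.131 = 0.1406.
Under exogeneity, PAF = [P(Y=1) − p₀] / P(Y=1).
PAF = (0.1406 − 0.131) / 0.1406 ≈ 0.0683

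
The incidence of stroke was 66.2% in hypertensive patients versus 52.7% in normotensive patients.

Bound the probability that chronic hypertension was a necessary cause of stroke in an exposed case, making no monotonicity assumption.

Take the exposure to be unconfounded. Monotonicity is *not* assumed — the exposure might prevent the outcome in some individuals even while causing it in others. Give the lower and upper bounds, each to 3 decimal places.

0.204 ≤ PN ≤ 0.715

p₁ = 0.662, p₀ = 0.527.
Under exogeneity alone the bounds on PN are max{0,(p₁−p₀)/p₁} ≤ PN ≤ min{1,(1−p₀)/p₁}.
  lower = (p₁ − p₀)/p₁ = 0.135 / 0.662 ≈ 0.2039
  upper = min{1, (1 − p₀)/p₁} = 0.473 / 0.662 ≈ 0.7145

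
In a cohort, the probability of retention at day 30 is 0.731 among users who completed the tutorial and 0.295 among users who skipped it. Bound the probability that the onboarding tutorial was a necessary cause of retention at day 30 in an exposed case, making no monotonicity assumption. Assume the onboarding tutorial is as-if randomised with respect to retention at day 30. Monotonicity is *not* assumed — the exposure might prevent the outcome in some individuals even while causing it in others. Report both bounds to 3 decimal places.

Let p₁ = 0.731, p₀ = 0.295.
Under exogeneity alone the bounds on PN are max{0,(p₁−p₀)/p₁} ≤ PN ≤ min{1,(1−p₀)/p₁}.
  lower = (p₁ − p₀)/p₁ = 0.436 / 0.731 ≈ 0.5964
  upper = min{1, (1 − p₀)/p₁} = 0.705 / 0.731 ≈ 0.9644

0.596 ≤ PN ≤ 0.964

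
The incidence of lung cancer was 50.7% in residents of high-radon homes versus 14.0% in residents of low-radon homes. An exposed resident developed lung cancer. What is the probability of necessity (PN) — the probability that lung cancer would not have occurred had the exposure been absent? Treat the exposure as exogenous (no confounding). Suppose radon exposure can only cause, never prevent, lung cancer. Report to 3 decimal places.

p₁ = 0.507, p₀ = 0.14.
Under exogeneity and monotonicity, PN = (p₁ − p₀) / p₁.
PN = (0.507 − 0.14) / 0.507 = 0.367 / 0.507 ≈ 0.7239

PN ≈ 0.724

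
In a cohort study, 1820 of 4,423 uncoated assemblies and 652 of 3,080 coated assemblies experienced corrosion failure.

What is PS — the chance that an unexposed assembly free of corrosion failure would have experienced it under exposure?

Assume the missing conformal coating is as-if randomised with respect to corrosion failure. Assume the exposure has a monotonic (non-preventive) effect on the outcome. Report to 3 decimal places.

p₁ = P(outcome | exposed) = 1820/4423 = 0.41149
p₀ = P(outcome | unexposed) = 652/3080 = 0.21169
Under exogeneity and monotonicity, PS = (p₁ − p₀) / (1 − p₀).
PS = (0.41149 − 0.21169) / (1 − 0.21169) = 0.1998 / 0.78831 ≈ 0.2534

PS ≈ 0.253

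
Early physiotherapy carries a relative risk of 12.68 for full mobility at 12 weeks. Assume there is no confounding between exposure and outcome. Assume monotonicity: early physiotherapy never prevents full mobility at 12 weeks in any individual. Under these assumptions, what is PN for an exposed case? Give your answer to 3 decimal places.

Under exogeneity and monotonicity, PN = (RR − 1) / RR = 1 − 1/RR.
PN = (12.68 − 1) / 12.68 = 11.68 / 12.68 ≈ 0.9211

PN ≈ 0.921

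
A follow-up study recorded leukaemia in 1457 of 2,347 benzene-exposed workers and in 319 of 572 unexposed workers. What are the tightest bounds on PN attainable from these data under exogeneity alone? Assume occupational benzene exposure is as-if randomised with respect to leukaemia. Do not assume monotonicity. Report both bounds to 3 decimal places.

0.102 ≤ PN ≤ 0.712

p₁ = P(outcome | exposed) = 1457/2347 = 0.62079
p₀ = P(outcome | unexposed) = 319/572 = 0.55769
Under exogeneity alone the bounds on PN are max{0,(p₁−p₀)/p₁} ≤ PN ≤ min{1,(1−p₀)/p₁}.
  lower = (p₁ − p₀)/p₁ = 0.0631 / 0.62079 ≈ 0.1016
  upper = min{1, (1 − p₀)/p₁} = 0.44231 / 0.62079 ≈ 0.7125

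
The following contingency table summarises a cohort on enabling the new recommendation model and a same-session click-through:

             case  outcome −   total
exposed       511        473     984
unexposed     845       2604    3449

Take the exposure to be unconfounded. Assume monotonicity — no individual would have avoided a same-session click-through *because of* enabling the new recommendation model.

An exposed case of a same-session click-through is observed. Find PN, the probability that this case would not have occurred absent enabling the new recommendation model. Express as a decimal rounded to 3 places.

p₁ = P(outcome | exposed) = 511/984 = 0.51931
p₀ = P(outcome | unexposed) = 845/3449 = 0.245
Under exogeneity and monotonicity, PN = (p₁ − p₀)/p₁.
PN = (0.51931 − 0.245) / 0.51931 ≈ 0.5282

PN ≈ 0.528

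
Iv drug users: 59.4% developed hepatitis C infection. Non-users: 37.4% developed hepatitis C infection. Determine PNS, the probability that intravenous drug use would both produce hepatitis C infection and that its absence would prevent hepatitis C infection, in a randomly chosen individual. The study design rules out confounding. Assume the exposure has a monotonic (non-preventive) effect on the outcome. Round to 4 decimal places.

p₁ = 0.594, p₀ = 0.374.
Under exogeneity and monotonicity, PNS = p₁ − p₀.
PNS = 0.594 − 0.374 = 0.22

PNS ≈ 0.2200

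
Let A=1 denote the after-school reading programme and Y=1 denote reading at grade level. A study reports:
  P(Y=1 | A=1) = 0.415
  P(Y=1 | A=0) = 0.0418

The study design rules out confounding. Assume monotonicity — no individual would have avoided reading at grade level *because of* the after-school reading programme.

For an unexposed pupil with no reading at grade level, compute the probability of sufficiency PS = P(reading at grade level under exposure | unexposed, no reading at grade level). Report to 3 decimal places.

Let p₁ = 0.415, p₀ = 0.0418.
Under exogeneity and monotonicity, PS = (p₁ − p₀) / (1 − p₀).
PS = (0.415 − 0.0418) / (1 − 0.0418) = 0.3732 / 0.9582 ≈ 0.3895

PS ≈ 0.389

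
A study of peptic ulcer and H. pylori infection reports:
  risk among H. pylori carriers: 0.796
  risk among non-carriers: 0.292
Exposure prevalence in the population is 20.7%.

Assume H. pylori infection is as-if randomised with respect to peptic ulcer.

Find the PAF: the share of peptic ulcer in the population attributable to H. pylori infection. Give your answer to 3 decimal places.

Let p₁ = 0.796, p₀ = 0.292.
Overall risk P(Y=1) = π·p₁ + (1−π)·p₀ = 0.207×0.796 + 0.793×0.292 = 0.39633.
Under exogeneity, PAF = [P(Y=1) − p₀] / P(Y=1).
PAF = (0.39633 − 0.292) / 0.39633 ≈ 0.2632

PAF ≈ 0.263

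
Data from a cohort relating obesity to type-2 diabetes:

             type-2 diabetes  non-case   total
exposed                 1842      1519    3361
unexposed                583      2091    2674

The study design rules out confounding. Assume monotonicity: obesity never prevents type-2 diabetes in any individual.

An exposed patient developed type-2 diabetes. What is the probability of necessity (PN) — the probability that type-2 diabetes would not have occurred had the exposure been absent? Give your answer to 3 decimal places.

PN ≈ 0.602

p₁ = P(outcome | exposed) = 1842/3361 = 0.54805
p₀ = P(outcome | unexposed) = 583/2674 = 0.21803
Under exogeneity and monotonicity, PN = (p₁ − p₀)/p₁.
PN = (0.54805 − 0.21803) / 0.54805 ≈ 0.6022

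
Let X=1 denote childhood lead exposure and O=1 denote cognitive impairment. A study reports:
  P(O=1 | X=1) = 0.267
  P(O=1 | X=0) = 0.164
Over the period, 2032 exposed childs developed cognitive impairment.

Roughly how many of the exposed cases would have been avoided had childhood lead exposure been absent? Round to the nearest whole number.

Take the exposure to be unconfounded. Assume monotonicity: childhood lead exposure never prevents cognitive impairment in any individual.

about 784 cases

Let p₁ = 0.267, p₀ = 0.164.
PN = (p₁ − p₀)/p₁ = (0.267 − 0.164) / 0.267 ≈ 0.38577.
Attributable cases ≈ PN × (exposed cases) = 0.38577 × 2032 ≈ 783.88.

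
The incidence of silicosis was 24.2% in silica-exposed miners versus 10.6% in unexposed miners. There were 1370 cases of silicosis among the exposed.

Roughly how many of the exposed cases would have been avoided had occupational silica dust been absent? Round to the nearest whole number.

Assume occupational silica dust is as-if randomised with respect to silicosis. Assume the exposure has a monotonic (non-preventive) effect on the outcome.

about 770 cases

p₁ = 0.242, p₀ = 0.106.
PN = (p₁ − p₀)/p₁ = (0.242 − 0.106) / 0.242 ≈ 0.56198.
Attributable cases ≈ PN × (exposed cases) = 0.56198 × 1370 ≈ 769.92.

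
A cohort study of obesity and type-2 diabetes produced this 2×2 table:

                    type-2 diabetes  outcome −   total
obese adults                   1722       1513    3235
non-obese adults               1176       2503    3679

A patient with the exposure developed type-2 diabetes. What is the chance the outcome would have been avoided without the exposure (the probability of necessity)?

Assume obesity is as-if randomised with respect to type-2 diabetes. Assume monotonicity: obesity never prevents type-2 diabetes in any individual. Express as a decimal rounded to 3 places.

PN ≈ 0.399

p₁ = P(outcome | exposed) = 1722/3235 = 0.5323
p₀ = P(outcome | unexposed) = 1176/3679 = 0.31965
Under exogeneity and monotonicity, PN = (p₁ − p₀) / p₁.
PN = (0.5323 − 0.31965) / 0.5323 = 0.21265 / 0.5323 ≈ 0.3995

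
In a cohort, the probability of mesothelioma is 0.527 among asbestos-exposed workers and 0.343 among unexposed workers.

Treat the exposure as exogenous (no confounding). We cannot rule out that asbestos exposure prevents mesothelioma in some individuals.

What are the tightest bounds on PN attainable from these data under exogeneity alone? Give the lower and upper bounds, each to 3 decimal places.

0.349 ≤ PN ≤ 1.000

Let p₁ = 0.527, p₀ = 0.343.
Under exogeneity alone the bounds on PN are max{0,(p₁−p₀)/p₁} ≤ PN ≤ min{1,(1−p₀)/p₁}.
  lower = (p₁ − p₀)/p₁ = 0.184 / 0.527 ≈ 0.3491
  upper = min{1, (1 − p₀)/p₁} = 0.657 / 0.527 ≈ 1.2467 → capped at 1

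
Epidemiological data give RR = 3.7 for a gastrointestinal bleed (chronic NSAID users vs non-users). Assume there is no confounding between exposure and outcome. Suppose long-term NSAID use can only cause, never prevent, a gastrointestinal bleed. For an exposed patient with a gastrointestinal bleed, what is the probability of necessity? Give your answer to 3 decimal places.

PN ≈ 0.730

Under exogeneity and monotonicity, PN = (RR − 1) / RR = 1 − 1/RR.
PN = (3.7 − 1) / 3.7 = 2.7 / 3.7 ≈ 0.7297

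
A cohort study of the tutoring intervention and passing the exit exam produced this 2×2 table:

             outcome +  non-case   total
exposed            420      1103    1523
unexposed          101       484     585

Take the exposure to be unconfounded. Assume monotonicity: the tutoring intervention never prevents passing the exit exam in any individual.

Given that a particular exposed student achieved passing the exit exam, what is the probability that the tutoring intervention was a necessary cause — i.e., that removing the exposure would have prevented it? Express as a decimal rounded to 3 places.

PN ≈ 0.374

p₁ = P(outcome | exposed) = 420/1523 = 0.27577
p₀ = P(outcome | unexposed) = 101/585 = 0.17265
Under exogeneity and monotonicity, PN = (p₁ − p₀)/p₁.
PN = (0.27577 − 0.17265) / 0.27577 ≈ 0.3739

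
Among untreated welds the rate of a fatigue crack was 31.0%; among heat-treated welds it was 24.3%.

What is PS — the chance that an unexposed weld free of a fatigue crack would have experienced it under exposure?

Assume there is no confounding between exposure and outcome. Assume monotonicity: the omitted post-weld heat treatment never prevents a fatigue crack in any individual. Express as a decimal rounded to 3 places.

p₁ = 0.31, p₀ = 0.243.
Under exogeneity and monotonicity, PS = (p₁ − p₀) / (1 − p₀).
PS = (0.31 − 0.243) / (1 − 0.243) = 0.067 / 0.757 ≈ 0.0885

PS ≈ 0.089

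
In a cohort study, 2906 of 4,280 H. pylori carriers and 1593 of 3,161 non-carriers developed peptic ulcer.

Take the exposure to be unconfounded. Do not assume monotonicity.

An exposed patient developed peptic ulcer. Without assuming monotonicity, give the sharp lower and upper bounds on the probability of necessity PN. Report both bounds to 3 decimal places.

p₁ = P(outcome | exposed) = 2906/4280 = 0.67897
p₀ = P(outcome | unexposed) = 1593/3161 = 0.50395
Under exogeneity alone the bounds on PN are max{0,(p₁−p₀)/p₁} ≤ PN ≤ min{1,(1−p₀)/p₁}.
  lower = (p₁ − p₀)/p₁ = 0.17502 / 0.67897 ≈ 0.2578
  upper = min{1, (1 − p₀)/p₁} = 0.49605 / 0.67897 ≈ 0.7306

0.258 ≤ PN ≤ 0.731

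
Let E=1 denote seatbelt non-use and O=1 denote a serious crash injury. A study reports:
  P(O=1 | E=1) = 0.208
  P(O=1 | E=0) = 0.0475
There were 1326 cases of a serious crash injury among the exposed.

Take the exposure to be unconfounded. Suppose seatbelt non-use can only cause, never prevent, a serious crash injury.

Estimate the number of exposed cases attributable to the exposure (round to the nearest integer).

about 1023 cases

Let p₁ = 0.208, p₀ = 0.0475.
PN = (p₁ − p₀)/p₁ = (0.208 − 0.0475) / 0.208 ≈ 0.77163.
Attributable cases ≈ PN × (exposed cases) = 0.77163 × 1326 ≈ 1023.19.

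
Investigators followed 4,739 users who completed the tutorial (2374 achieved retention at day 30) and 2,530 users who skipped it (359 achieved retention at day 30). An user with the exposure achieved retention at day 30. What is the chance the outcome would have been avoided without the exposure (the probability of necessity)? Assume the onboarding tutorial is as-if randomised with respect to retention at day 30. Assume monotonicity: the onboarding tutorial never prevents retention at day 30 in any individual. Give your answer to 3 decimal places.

p₁ = P(outcome | exposed) = 2374/4739 = 0.50095
p₀ = P(outcome | unexposed) = 359/2530 = 0.1419
Under exogeneity and monotonicity, PN = (p₁ − p₀) / p₁.
PN = (0.50095 − 0.1419) / 0.50095 = 0.35905 / 0.50095 ≈ 0.7167

PN ≈ 0.717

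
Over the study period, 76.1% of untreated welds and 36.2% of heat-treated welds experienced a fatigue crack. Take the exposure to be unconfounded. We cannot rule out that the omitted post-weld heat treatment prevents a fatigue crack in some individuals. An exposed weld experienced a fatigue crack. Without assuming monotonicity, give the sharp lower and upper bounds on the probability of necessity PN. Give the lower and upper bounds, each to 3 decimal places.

0.524 ≤ PN ≤ 0.838

p₁ = 0.761, p₀ = 0.362.
Under exogeneity alone the bounds on PN are max{0,(p₁−p₀)/p₁} ≤ PN ≤ min{1,(1−p₀)/p₁}.
  lower = (p₁ − p₀)/p₁ = 0.399 / 0.761 ≈ 0.5243
  upper = min{1, (1 − p₀)/p₁} = 0.638 / 0.761 ≈ 0.8384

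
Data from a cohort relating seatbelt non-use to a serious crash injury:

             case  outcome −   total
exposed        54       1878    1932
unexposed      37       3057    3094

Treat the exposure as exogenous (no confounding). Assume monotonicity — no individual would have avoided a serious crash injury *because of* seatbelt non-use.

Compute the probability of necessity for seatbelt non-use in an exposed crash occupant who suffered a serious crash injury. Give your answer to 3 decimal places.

PN ≈ 0.572

p₁ = P(outcome | exposed) = 54/1932 = 0.02795
p₀ = P(outcome | unexposed) = 37/3094 = 0.011959
Under exogeneity and monotonicity, PN = (p₁ − p₀) / p₁.
PN = (0.02795 − 0.011959) / 0.02795 = 0.015992 / 0.02795 ≈ 0.5721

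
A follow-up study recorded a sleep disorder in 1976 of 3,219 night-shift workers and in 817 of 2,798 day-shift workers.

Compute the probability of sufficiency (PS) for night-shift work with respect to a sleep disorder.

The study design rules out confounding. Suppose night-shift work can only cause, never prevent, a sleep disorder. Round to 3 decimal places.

p₁ = P(outcome | exposed) = 1976/3219 = 0.61386
p₀ = P(outcome | unexposed) = 817/2798 = 0.29199
Under exogeneity and monotonicity, PS = (p₁ − p₀) / (1 − p₀).
PS = (0.61386 − 0.29199) / (1 − 0.29199) = 0.32186 / 0.70801 ≈ 0.4546

PS ≈ 0.455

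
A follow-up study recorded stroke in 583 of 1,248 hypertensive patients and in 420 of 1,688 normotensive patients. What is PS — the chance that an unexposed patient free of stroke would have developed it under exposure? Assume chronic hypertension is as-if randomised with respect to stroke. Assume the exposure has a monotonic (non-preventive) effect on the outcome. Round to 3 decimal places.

p₁ = P(outcome | exposed) = 583/1248 = 0.46715
p₀ = P(outcome | unexposed) = 420/1688 = 0.24882
Under exogeneity and monotonicity, PS = (p₁ − p₀) / (1 − p₀).
PS = (0.46715 − 0.24882) / (1 − 0.24882) = 0.21833 / 0.75118 ≈ 0.2907

PS ≈ 0.291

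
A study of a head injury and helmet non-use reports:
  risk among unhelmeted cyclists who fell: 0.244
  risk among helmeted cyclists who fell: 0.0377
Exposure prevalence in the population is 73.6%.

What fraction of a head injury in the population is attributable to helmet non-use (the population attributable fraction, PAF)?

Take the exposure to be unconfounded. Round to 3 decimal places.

Let p₁ = 0.244, p₀ = 0.0377.
Overall risk P(Y=1) = π·p₁ + (1−π)·p₀ = 0.736×0.244 + 0.264×0.0377 = 0.18954.
Under exogeneity, PAF = [P(Y=1) − p₀] / P(Y=1).
PAF = (0.18954 − 0.0377) / 0.18954 ≈ 0.8011

PAF ≈ 0.801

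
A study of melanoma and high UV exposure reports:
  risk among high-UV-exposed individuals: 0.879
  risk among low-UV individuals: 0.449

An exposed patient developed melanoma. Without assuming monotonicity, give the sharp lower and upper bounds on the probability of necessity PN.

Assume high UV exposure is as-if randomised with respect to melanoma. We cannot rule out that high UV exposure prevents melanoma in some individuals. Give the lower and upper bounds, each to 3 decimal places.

0.489 ≤ PN ≤ 0.627

Let p₁ = 0.879, p₀ = 0.449.
Under exogeneity alone the bounds on PN are max{0,(p₁−p₀)/p₁} ≤ PN ≤ min{1,(1−p₀)/p₁}.
  lower = (p₁ − p₀)/p₁ = 0.43 / 0.879 ≈ 0.4892
  upper = min{1, (1 − p₀)/p₁} = 0.551 / 0.879 ≈ 0.6268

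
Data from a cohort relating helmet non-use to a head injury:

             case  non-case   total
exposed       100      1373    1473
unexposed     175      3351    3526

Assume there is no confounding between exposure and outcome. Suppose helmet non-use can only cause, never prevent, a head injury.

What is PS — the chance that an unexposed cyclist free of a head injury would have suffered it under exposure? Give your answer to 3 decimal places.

p₁ = P(outcome | exposed) = 100/1473 = 0.067889
p₀ = P(outcome | unexposed) = 175/3526 = 0.049631
Under exogeneity and monotonicity, PS = (p₁ − p₀)/(1 − p₀).
PS = (0.067889 − 0.049631) / 0.95037 ≈ 0.0192

PS ≈ 0.019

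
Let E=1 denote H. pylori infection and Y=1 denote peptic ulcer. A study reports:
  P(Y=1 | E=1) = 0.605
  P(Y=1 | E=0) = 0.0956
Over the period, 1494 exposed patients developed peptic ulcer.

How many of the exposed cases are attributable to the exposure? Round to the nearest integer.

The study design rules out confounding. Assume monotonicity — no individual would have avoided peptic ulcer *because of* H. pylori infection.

about 1258 cases

Let p₁ = 0.605, p₀ = 0.0956.
PN = (p₁ − p₀)/p₁ = (0.605 − 0.0956) / 0.605 ≈ 0.84198.
Attributable cases ≈ PN × (exposed cases) = 0.84198 × 1494 ≈ 1257.92.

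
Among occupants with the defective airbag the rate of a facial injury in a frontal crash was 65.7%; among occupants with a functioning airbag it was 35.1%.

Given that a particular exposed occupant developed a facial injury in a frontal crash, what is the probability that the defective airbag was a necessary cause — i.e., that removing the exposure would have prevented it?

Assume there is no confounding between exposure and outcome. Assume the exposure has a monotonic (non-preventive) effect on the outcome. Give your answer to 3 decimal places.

PN ≈ 0.466

p₁ = 0.657, p₀ = 0.351.
Under exogeneity and monotonicity, PN = (p₁ − p₀) / p₁.
PN = (0.657 − 0.351) / 0.657 = 0.306 / 0.657 ≈ 0.4658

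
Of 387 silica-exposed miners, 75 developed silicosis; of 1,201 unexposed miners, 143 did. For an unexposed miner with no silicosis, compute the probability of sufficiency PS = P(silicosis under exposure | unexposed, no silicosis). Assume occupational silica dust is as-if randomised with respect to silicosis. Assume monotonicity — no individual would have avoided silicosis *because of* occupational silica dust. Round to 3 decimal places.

PS ≈ 0.085

p₁ = P(outcome | exposed) = 75/387 = 0.1938
p₀ = P(outcome | unexposed) = 143/1201 = 0.11907
Under exogeneity and monotonicity, PS = (p₁ − p₀) / (1 − p₀).
PS = (0.1938 − 0.11907) / (1 − 0.11907) = 0.074731 / 0.88093 ≈ 0.0848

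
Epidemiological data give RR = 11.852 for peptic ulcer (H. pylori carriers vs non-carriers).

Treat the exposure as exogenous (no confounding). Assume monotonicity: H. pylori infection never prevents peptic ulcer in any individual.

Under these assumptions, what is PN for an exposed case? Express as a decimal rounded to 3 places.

PN ≈ 0.916

Under exogeneity and monotonicity, PN = (RR − 1) / RR = 1 − 1/RR.
PN = (11.852 − 1) / 11.852 = 10.85 / 11.852 ≈ 0.9156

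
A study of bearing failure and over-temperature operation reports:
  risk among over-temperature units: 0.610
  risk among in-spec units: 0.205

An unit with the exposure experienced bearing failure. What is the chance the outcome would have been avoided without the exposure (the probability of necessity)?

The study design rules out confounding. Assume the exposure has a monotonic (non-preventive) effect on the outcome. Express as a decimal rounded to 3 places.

Let p₁ = 0.61, p₀ = 0.205.
Under exogeneity and monotonicity, PN = (p₁ − p₀) / p₁.
PN = (0.61 − 0.205) / 0.61 = 0.405 / 0.61 ≈ 0.6639

PN ≈ 0.664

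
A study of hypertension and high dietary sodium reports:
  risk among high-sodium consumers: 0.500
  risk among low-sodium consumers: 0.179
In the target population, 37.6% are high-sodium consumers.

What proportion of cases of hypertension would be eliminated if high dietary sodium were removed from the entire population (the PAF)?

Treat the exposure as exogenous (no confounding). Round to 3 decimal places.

PAF ≈ 0.403

Let p₁ = 0.5, p₀ = 0.179.
Overall risk P(Y=1) = π·p₁ + (1−π)·p₀ = 0.376×0.5 + 0.624×0.179 = 0.2997.
Under exogeneity, PAF = [P(Y=1) − p₀] / P(Y=1).
PAF = (0.2997 − 0.179) / 0.2997 ≈ 0.4027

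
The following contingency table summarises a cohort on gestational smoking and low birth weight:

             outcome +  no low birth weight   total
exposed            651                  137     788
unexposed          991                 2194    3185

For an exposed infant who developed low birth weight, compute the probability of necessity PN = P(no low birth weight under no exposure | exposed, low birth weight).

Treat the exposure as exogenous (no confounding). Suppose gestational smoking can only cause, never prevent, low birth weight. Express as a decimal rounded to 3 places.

p₁ = P(outcome | exposed) = 651/788 = 0.82614
p₀ = P(outcome | unexposed) = 991/3185 = 0.31115
Under exogeneity and monotonicity, PN = (p₁ − p₀) / p₁.
PN = (0.82614 − 0.31115) / 0.82614 = 0.515 / 0.82614 ≈ 0.6234

PN ≈ 0.623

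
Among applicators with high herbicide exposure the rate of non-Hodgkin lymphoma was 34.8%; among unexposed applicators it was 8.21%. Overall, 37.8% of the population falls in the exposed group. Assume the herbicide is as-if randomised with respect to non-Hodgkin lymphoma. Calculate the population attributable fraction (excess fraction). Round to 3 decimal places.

PAF ≈ 0.550

p₁ = 0.348, p₀ = 0.0821.
Overall risk P(Y=1) = π·p₁ + (1−π)·p₀ = 0.378×0.348 + 0.622×0.0821 = 0.18261.
Under exogeneity, PAF = [P(Y=1) − p₀] / P(Y=1).
PAF = (0.18261 − 0.0821) / 0.18261 ≈ 0.5504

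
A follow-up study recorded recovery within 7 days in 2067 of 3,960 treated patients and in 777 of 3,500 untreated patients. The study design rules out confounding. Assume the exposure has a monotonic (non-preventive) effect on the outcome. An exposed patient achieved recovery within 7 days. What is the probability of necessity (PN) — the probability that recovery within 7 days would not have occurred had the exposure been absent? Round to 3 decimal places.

PN ≈ 0.575

p₁ = P(outcome | exposed) = 2067/3960 = 0.52197
p₀ = P(outcome | unexposed) = 777/3500 = 0.222
Under exogeneity and monotonicity, PN = (p₁ − p₀) / p₁.
PN = (0.52197 − 0.222) / 0.52197 = 0.29997 / 0.52197 ≈ 0.5747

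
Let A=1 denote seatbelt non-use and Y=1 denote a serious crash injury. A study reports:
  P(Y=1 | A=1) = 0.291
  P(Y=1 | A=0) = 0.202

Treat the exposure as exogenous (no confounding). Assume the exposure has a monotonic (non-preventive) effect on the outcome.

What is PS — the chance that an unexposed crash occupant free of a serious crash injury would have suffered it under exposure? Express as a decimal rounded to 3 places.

Let p₁ = 0.291, p₀ = 0.202.
Under exogeneity and monotonicity, PS = (p₁ − p₀) / (1 − p₀).
PS = (0.291 − 0.202) / (1 − 0.202) = 0.089 / 0.798 ≈ 0.1115

PS ≈ 0.112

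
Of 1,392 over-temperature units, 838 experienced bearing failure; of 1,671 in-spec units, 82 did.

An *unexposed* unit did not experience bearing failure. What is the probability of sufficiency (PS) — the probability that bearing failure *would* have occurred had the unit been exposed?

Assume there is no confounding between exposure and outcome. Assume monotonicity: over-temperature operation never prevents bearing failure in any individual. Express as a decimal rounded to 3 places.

PS ≈ 0.581

p₁ = P(outcome | exposed) = 838/1392 = 0.60201
p₀ = P(outcome | unexposed) = 82/1671 = 0.049072
Under exogeneity and monotonicity, PS = (p₁ − p₀) / (1 − p₀).
PS = (0.60201 − 0.049072) / (1 − 0.049072) = 0.55294 / 0.95093 ≈ 0.5815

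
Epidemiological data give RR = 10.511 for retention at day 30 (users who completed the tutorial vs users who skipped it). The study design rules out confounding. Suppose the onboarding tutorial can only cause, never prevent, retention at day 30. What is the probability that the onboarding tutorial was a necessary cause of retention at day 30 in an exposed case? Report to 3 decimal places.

Under exogeneity and monotonicity, PN = (RR − 1) / RR = 1 − 1/RR.
PN = (10.511 − 1) / 10.511 = 9.511 / 10.511 ≈ 0.9049

PN ≈ 0.905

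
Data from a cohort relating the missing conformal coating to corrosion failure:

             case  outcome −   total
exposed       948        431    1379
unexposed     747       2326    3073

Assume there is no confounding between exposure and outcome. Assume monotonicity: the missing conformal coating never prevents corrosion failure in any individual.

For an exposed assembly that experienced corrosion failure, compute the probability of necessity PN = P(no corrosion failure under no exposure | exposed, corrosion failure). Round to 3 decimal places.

PN ≈ 0.646

p₁ = P(outcome | exposed) = 948/1379 = 0.68745
p₀ = P(outcome | unexposed) = 747/3073 = 0.24308
Under exogeneity and monotonicity, PN = (p₁ − p₀)/p₁.
PN = (0.68745 − 0.24308) / 0.68745 ≈ 0.6464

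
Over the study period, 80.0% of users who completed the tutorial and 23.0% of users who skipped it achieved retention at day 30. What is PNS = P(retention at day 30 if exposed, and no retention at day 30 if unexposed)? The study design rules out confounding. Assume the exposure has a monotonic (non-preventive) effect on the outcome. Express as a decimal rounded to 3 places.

p₁ = 0.8, p₀ = 0.23.
Under exogeneity and monotonicity, PNS = p₁ − p₀.
PNS = 0.8 − 0.23 = 0.57

PNS ≈ 0.570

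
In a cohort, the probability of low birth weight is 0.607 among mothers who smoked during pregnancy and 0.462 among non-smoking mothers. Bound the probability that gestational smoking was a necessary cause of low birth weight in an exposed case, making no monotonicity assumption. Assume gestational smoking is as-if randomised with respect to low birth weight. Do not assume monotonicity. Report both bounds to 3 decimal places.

0.239 ≤ PN ≤ 0.886

Let p₁ = 0.607, p₀ = 0.462.
Under exogeneity alone the bounds on PN are max{0,(p₁−p₀)/p₁} ≤ PN ≤ min{1,(1−p₀)/p₁}.
  lower = (p₁ − p₀)/p₁ = 0.145 / 0.607 ≈ 0.2389
  upper = min{1, (1 − p₀)/p₁} = 0.538 / 0.607 ≈ 0.8863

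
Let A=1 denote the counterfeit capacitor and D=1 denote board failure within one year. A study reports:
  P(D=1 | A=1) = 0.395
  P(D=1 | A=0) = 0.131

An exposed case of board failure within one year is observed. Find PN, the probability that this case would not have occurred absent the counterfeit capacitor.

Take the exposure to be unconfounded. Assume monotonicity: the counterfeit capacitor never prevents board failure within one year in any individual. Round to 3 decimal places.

Let p₁ = 0.395, p₀ = 0.131.
Under exogeneity and monotonicity, PN = (p₁ − p₀) / p₁.
PN = (0.395 − 0.131) / 0.395 = 0.264 / 0.395 ≈ 0.6684

PN ≈ 0.668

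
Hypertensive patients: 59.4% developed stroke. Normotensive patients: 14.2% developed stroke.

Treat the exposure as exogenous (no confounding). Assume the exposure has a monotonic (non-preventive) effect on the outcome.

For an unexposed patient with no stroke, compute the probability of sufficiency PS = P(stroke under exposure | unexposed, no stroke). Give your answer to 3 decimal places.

PS ≈ 0.527

p₁ = 0.594, p₀ = 0.142.
Under exogeneity and monotonicity, PS = (p₁ − p₀) / (1 − p₀).
PS = (0.594 − 0.142) / (1 − 0.142) = 0.452 / 0.858 ≈ 0.5268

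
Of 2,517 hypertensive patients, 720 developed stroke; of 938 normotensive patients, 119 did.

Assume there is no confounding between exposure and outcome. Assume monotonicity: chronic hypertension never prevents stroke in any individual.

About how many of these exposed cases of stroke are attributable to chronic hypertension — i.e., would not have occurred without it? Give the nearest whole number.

p₁ = P(outcome | exposed) = 720/2517 = 0.28605
p₀ = P(outcome | unexposed) = 119/938 = 0.12687
PN = (p₁ − p₀)/p₁ = (0.28605 − 0.12687) / 0.28605 ≈ 0.55650.
Attributable cases ≈ PN × (exposed cases) = 0.55650 × 720 ≈ 400.68.

about 401 cases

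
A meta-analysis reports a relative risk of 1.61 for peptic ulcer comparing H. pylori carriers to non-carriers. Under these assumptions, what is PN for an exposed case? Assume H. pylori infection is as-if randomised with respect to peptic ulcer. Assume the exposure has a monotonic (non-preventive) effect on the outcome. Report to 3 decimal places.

PN ≈ 0.379

Under exogeneity and monotonicity, PN = (RR − 1) / RR = 1 − 1/RR.
PN = (1.61 − 1) / 1.61 = 0.61 / 1.61 ≈ 0.3789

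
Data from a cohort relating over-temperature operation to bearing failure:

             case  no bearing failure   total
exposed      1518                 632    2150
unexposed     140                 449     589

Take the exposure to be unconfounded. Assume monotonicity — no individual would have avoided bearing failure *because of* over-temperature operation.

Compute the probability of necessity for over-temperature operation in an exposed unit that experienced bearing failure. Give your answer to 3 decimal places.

PN ≈ 0.663

p₁ = P(outcome | exposed) = 1518/2150 = 0.70605
p₀ = P(outcome | unexposed) = 140/589 = 0.23769
Under exogeneity and monotonicity, PN = (p₁ − p₀) / p₁.
PN = (0.70605 − 0.23769) / 0.70605 = 0.46836 / 0.70605 ≈ 0.6633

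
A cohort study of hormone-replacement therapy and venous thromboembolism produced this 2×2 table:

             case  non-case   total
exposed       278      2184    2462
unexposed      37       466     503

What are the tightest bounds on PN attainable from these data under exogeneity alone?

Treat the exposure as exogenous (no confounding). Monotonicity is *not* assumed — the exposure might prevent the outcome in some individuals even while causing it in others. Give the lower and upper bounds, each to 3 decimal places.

p₁ = P(outcome | exposed) = 278/2462 = 0.11292
p₀ = P(outcome | unexposed) = 37/503 = 0.073559
Under exogeneity alone the bounds on PN are max{0,(p₁−p₀)/p₁} ≤ PN ≤ min{1,(1−p₀)/p₁}.
  lower = (p₁ − p₀)/p₁ = 0.039358 / 0.11292 ≈ 0.3486
  upper = min{1, (1 − p₀)/p₁} = 0.92644 / 0.11292 ≈ 8.2047 → capped at 1

0.349 ≤ PN ≤ 1.000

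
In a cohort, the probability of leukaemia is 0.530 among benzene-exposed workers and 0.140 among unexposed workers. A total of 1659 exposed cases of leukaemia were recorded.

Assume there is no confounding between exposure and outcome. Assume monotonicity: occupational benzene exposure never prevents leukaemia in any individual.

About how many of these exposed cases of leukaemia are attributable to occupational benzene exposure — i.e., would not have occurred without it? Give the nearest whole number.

about 1221 cases

Let p₁ = 0.53, p₀ = 0.14.
PN = (p₁ − p₀)/p₁ = (0.53 − 0.14) / 0.53 ≈ 0.73585.
Attributable cases ≈ PN × (exposed cases) = 0.73585 × 1659 ≈ 1220.77.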